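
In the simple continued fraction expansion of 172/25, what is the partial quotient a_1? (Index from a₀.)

172 = 6·25 + 22   →  a_0 = 6
25 = 1·22 + 3   →  a_1 = 1

1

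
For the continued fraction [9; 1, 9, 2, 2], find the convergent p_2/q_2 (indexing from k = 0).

Using pₖ = aₖpₖ₋₁ + pₖ₋₂, qₖ = aₖqₖ₋₁ + qₖ₋₂ (with p₋₁=1, p₋₂=0, q₋₁=0, q₋₂=1):
  k=0: a=9, p=9, q=1
  k=1: a=1, p=10, q=1
  k=2: a=9, p=99, q=10

99/10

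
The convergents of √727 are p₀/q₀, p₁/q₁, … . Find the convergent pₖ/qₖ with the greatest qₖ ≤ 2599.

√727 = [26; 1, 25, 1, 52, …] (period length 4).
Convergents:
  p_0/q_0 = 26/1
  p_1/q_1 = 27/1
  p_2/q_2 = 701/26
  p_3/q_3 = 728/27
  p_4/q_4 = 38557/1430
  p_5/q_5 = 39285/1457
  p_6/q_6 = 1020682/37855
q_5 = 1457 ≤ 2599 < 37855 = q_6, so the answer is 39285/1457.

39285/1457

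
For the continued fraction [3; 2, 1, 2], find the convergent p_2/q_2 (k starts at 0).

Using pₖ = aₖpₖ₋₁ + pₖ₋₂, qₖ = aₖqₖ₋₁ + qₖ₋₂ (with p₋₁=1, p₋₂=0, q₋₁=0, q₋₂=1):
  k=0: a=3, p=3, q=1
  k=1: a=2, p=7, q=2
  k=2: a=1, p=10, q=3

10/3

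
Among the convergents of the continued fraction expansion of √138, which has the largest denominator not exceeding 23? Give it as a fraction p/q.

47/4

√138 = [11; 1, 2, 1, 22, …] (period length 4).
Convergents:
  p_0/q_0 = 11/1
  p_1/q_1 = 12/1
  p_2/q_2 = 35/3
  p_3/q_3 = 47/4
  p_4/q_4 = 1069/91
q_3 = 4 ≤ 23 < 91 = q_4, so the answer is 47/4.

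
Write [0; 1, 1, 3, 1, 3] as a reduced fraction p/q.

19/34

Fold from the inside: start with 3/1.
  1 + 1/3 = 4/3
  3 + 3/4 = 15/4
  1 + 4/15 = 19/15
  1 + 15/19 = 34/19
  0 + 19/34 = 19/34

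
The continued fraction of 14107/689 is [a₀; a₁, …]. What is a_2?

9

14107 = 20·689 + 327   →  a_0 = 20
689 = 2·327 + 35   →  a_1 = 2
327 = 9·35 + 12   →  a_2 = 9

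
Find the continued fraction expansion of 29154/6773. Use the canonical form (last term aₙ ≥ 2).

29154 = 4*6773 + 2062
6773 = 3*2062 + 587
2062 = 3*587 + 301
587 = 1*301 + 286
301 = 1*286 + 15
286 = 19*15 + 1
15 = 15*1 + 0  (stop)
So 29154/6773 = [4; 3, 3, 1, 1, 19, 15].

[4; 3, 3, 1, 1, 19, 15]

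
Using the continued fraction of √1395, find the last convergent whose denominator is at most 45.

√1395 = [37; 2, 1, 6, 8, 6, 1, 2, 74, …] (period length 8).
Convergents:
  p_0/q_0 = 37/1
  p_1/q_1 = 75/2
  p_2/q_2 = 112/3
  p_3/q_3 = 747/20
  p_4/q_4 = 6088/163
q_3 = 20 ≤ 45 < 163 = q_4, so the answer is 747/20.

747/20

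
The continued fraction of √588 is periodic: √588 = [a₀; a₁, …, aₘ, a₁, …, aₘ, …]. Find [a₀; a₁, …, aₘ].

a₀ = ⌊√588⌋ = 24.
With m₀=0, d₀=1 and mₖ₊₁ = dₖaₖ − mₖ, dₖ₊₁ = (n − mₖ₊₁²)/dₖ, aₖ₊₁ = ⌊(a₀+mₖ₊₁)/dₖ₊₁⌋:
  k=1: m=24, d=12, a=4
  k=2: m=24, d=1, a=48
d=1 and a=2a₀=48 at k=2, so the next step gives (m, d) = (24, 12) again — its k=1 value — and the period has length 2.

[24; 4, 48]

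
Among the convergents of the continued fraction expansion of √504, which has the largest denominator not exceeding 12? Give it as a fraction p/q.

√504 = [22; 2, 4, 2, 44, …] (period length 4).
Convergents:
  p_0/q_0 = 22/1
  p_1/q_1 = 45/2
  p_2/q_2 = 202/9
  p_3/q_3 = 449/20
q_2 = 9 ≤ 12 < 20 = q_3, so the answer is 202/9.

202/9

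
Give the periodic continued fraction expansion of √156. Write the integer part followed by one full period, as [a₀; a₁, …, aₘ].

a₀ = ⌊√156⌋ = 12.
With m₀=0, d₀=1 and mₖ₊₁ = dₖaₖ − mₖ, dₖ₊₁ = (n − mₖ₊₁²)/dₖ, aₖ₊₁ = ⌊(a₀+mₖ₊₁)/dₖ₊₁⌋:
  k=1: m=12, d=12, a=2
  k=2: m=12, d=1, a=24
d=1 and a=2a₀=24 at k=2, so the next step gives (m, d) = (12, 12) again — its k=1 value — and the period has length 2.

[12; 2, 24]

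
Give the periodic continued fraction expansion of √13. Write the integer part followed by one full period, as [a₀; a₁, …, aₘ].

a₀ = ⌊√13⌋ = 3.
With m₀=0, d₀=1 and mₖ₊₁ = dₖaₖ − mₖ, dₖ₊₁ = (n − mₖ₊₁²)/dₖ, aₖ₊₁ = ⌊(a₀+mₖ₊₁)/dₖ₊₁⌋:
  k=1: m=3, d=4, a=1
  k=2: m=1, d=3, a=1
  k=3: m=2, d=3, a=1
  k=4: m=1, d=4, a=1
  k=5: m=3, d=1, a=6
d=1 and a=2a₀=6 at k=5, so the next step gives (m, d) = (3, 4) again — its k=1 value — and the period has length 5.

[3; 1, 1, 1, 1, 6]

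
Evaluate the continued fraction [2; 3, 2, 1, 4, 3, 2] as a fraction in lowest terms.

Fold from the inside: start with 2/1.
  3 + 1/2 = 7/2
  4 + 2/7 = 30/7
  1 + 7/30 = 37/30
  2 + 30/37 = 104/37
  3 + 37/104 = 349/104
  2 + 104/349 = 802/349

802/349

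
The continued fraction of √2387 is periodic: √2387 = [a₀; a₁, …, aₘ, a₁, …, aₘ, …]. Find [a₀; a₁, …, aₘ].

a₀ = ⌊√2387⌋ = 48.

[48; 1, 5, 1, 96]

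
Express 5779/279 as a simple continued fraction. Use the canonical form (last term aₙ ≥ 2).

[20; 1, 2, 2, 19, 2]

5779 = 20*279 + 199
279 = 1*199 + 80
199 = 2*80 + 39
80 = 2*39 + 2
39 = 19*2 + 1
2 = 2*1 + 0  (stop)
So 5779/279 = [20; 1, 2, 2, 19, 2].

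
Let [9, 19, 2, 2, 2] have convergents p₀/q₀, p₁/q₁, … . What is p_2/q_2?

Using pₖ = aₖpₖ₋₁ + pₖ₋₂, qₖ = aₖqₖ₋₁ + qₖ₋₂ (with p₋₁=1, p₋₂=0, q₋₁=0, q₋₂=1):
  k=0: a=9, p=9, q=1
  k=1: a=19, p=172, q=19
  k=2: a=2, p=353, q=39

353/39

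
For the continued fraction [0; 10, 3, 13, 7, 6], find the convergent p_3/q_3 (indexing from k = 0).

40/413

Using pₖ = aₖpₖ₋₁ + pₖ₋₂, qₖ = aₖqₖ₋₁ + qₖ₋₂ (with p₋₁=1, p₋₂=0, q₋₁=0, q₋₂=1):
  k=0: a=0, p=0, q=1
  k=1: a=10, p=1, q=10
  k=2: a=3, p=3, q=31
  k=3: a=13, p=40, q=413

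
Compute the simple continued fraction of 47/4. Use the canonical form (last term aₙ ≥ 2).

[11; 1, 3]

47 = 11×4 + 3
4 = 1×3 + 1
3 = 3×1 + 0  (stop)
So 47/4 = [11; 1, 3].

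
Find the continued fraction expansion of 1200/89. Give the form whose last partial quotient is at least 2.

1200 = 13*89 + 43
89 = 2*43 + 3
43 = 14*3 + 1
3 = 3*1 + 0  (stop)
So 1200/89 = [13; 2, 14, 3].

[13; 2, 14, 3]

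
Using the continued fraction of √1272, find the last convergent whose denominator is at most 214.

7561/212

√1272 = [35; 1, 1, 1, 70, …] (period length 4).
Convergents:
  p_0/q_0 = 35/1
  p_1/q_1 = 36/1
  p_2/q_2 = 71/2
  p_3/q_3 = 107/3
  p_4/q_4 = 7561/212
  p_5/q_5 = 7668/215
q_4 = 212 ≤ 214 < 215 = q_5, so the answer is 7561/212.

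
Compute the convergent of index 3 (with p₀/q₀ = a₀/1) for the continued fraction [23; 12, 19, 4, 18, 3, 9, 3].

21421/928

Using pₖ = aₖpₖ₋₁ + pₖ₋₂, qₖ = aₖqₖ₋₁ + qₖ₋₂ (with p₋₁=1, p₋₂=0, q₋₁=0, q₋₂=1):
  k=0: a=23, p=23, q=1
  k=1: a=12, p=277, q=12
  k=2: a=19, p=5286, q=229
  k=3: a=4, p=21421, q=928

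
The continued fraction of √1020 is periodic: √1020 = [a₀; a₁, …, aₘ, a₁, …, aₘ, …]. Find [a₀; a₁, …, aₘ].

a₀ = ⌊√1020⌋ = 31.
With m₀=0, d₀=1 and mₖ₊₁ = dₖaₖ − mₖ, dₖ₊₁ = (n − mₖ₊₁²)/dₖ, aₖ₊₁ = ⌊(a₀+mₖ₊₁)/dₖ₊₁⌋:
  k=1: m=31, d=59, a=1
  k=2: m=28, d=4, a=14
  k=3: m=28, d=59, a=1
  k=4: m=31, d=1, a=62
d=1 and a=2a₀=62 at k=4, so the next step gives (m, d) = (31, 59) again — its k=1 value — and the period has length 4.

[31; 1, 14, 1, 62]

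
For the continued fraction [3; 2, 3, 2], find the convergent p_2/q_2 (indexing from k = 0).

24/7

Using pₖ = aₖpₖ₋₁ + pₖ₋₂, qₖ = aₖqₖ₋₁ + qₖ₋₂ (with p₋₁=1, p₋₂=0, q₋₁=0, q₋₂=1):
  k=0: a=3, p=3, q=1
  k=1: a=2, p=7, q=2
  k=2: a=3, p=24, q=7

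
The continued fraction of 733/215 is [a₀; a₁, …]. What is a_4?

1

733 = 3·215 + 88   →  a_0 = 3
215 = 2·88 + 39   →  a_1 = 2
88 = 2·39 + 10   →  a_2 = 2
39 = 3·10 + 9   →  a_3 = 3
10 = 1·9 + 1   →  a_4 = 1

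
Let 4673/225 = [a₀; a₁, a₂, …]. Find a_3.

3

4673 = 20·225 + 173   →  a_0 = 20
225 = 1·173 + 52   →  a_1 = 1
173 = 3·52 + 17   →  a_2 = 3
52 = 3·17 + 1   →  a_3 = 3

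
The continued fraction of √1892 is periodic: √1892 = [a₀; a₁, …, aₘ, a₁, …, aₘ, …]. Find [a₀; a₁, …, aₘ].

a₀ = ⌊√1892⌋ = 43.
With m₀=0, d₀=1 and mₖ₊₁ = dₖaₖ − mₖ, dₖ₊₁ = (n − mₖ₊₁²)/dₖ, aₖ₊₁ = ⌊(a₀+mₖ₊₁)/dₖ₊₁⌋:
  k=1: m=43, d=43, a=2
  k=2: m=43, d=1, a=86
d=1 and a=2a₀=86 at k=2, so the next step gives (m, d) = (43, 43) again — its k=1 value — and the period has length 2.

[43; 2, 86]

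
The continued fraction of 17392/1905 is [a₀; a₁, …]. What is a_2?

17392 = 9·1905 + 247   →  a_0 = 9
1905 = 7·247 + 176   →  a_1 = 7
247 = 1·176 + 71   →  a_2 = 1

1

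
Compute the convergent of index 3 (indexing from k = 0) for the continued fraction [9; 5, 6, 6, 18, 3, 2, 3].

Using pₖ = aₖpₖ₋₁ + pₖ₋₂, qₖ = aₖqₖ₋₁ + qₖ₋₂ (with p₋₁=1, p₋₂=0, q₋₁=0, q₋₂=1):
  k=0: a=9, p=9, q=1
  k=1: a=5, p=46, q=5
  k=2: a=6, p=285, q=31
  k=3: a=6, p=1756, q=191

1756/191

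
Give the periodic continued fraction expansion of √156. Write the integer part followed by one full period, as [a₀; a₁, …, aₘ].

[12; 2, 24]

a₀ = ⌊√156⌋ = 12.
With m₀=0, d₀=1 and mₖ₊₁ = dₖaₖ − mₖ, dₖ₊₁ = (n − mₖ₊₁²)/dₖ, aₖ₊₁ = ⌊(a₀+mₖ₊₁)/dₖ₊₁⌋:
  k=1: m=12, d=12, a=2
  k=2: m=12, d=1, a=24
d=1 and a=2a₀=24 at k=2, so the next step gives (m, d) = (12, 12) again — its k=1 value — and the period has length 2.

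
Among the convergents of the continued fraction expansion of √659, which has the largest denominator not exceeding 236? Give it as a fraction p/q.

√659 = [25; 1, 2, 25, 2, 1, 50, …] (period length 6).
Convergents:
  p_0/q_0 = 25/1
  p_1/q_1 = 26/1
  p_2/q_2 = 77/3
  p_3/q_3 = 1951/76
  p_4/q_4 = 3979/155
  p_5/q_5 = 5930/231
  p_6/q_6 = 300479/11705
q_5 = 231 ≤ 236 < 11705 = q_6, so the answer is 5930/231.

5930/231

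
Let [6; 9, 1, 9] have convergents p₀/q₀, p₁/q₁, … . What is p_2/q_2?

Using pₖ = aₖpₖ₋₁ + pₖ₋₂, qₖ = aₖqₖ₋₁ + qₖ₋₂ (with p₋₁=1, p₋₂=0, q₋₁=0, q₋₂=1):
  k=0: a=6, p=6, q=1
  k=1: a=9, p=55, q=9
  k=2: a=1, p=61, q=10

61/10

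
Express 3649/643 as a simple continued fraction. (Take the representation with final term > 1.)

[5; 1, 2, 13, 16]

3649 = 5*643 + 434
643 = 1*434 + 209
434 = 2*209 + 16
209 = 13*16 + 1
16 = 16*1 + 0  (stop)
So 3649/643 = [5; 1, 2, 13, 16].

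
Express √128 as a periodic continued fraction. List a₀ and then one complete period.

a₀ = ⌊√128⌋ = 11.

[11; 3, 5, 3, 22]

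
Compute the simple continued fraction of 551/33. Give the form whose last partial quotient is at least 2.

551 = 16*33 + 23
33 = 1*23 + 10
23 = 2*10 + 3
10 = 3*3 + 1
3 = 3*1 + 0  (stop)
So 551/33 = [16; 1, 2, 3, 3].

[16; 1, 2, 3, 3]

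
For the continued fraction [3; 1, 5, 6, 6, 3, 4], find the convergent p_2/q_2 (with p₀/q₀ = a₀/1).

23/6

Using pₖ = aₖpₖ₋₁ + pₖ₋₂, qₖ = aₖqₖ₋₁ + qₖ₋₂ (with p₋₁=1, p₋₂=0, q₋₁=0, q₋₂=1):
  k=0: a=3, p=3, q=1
  k=1: a=1, p=4, q=1
  k=2: a=5, p=23, q=6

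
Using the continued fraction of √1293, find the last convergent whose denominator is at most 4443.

62100/1727

√1293 = [35; 1, 22, 1, 70, …] (period length 4).
Convergents:
  p_0/q_0 = 35/1
  p_1/q_1 = 36/1
  p_2/q_2 = 827/23
  p_3/q_3 = 863/24
  p_4/q_4 = 61237/1703
  p_5/q_5 = 62100/1727
  p_6/q_6 = 1427437/39697
q_5 = 1727 ≤ 4443 < 39697 = q_6, so the answer is 62100/1727.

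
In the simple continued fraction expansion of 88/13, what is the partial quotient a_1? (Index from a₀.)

1

88 = 6·13 + 10   →  a_0 = 6
13 = 1·10 + 3   →  a_1 = 1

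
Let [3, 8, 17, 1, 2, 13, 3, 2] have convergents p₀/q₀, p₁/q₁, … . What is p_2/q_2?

428/137

Using pₖ = aₖpₖ₋₁ + pₖ₋₂, qₖ = aₖqₖ₋₁ + qₖ₋₂ (with p₋₁=1, p₋₂=0, q₋₁=0, q₋₂=1):
  k=0: a=3, p=3, q=1
  k=1: a=8, p=25, q=8
  k=2: a=17, p=428, q=137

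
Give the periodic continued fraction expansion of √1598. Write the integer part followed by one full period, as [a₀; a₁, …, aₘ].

a₀ = ⌊√1598⌋ = 39.

[39; 1, 38, 1, 78]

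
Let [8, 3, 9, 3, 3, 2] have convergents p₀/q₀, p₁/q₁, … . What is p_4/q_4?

Using pₖ = aₖpₖ₋₁ + pₖ₋₂, qₖ = aₖqₖ₋₁ + qₖ₋₂ (with p₋₁=1, p₋₂=0, q₋₁=0, q₋₂=1):
  k=0: a=8, p=8, q=1
  k=1: a=3, p=25, q=3
  k=2: a=9, p=233, q=28
  k=3: a=3, p=724, q=87
  k=4: a=3, p=2405, q=289

2405/289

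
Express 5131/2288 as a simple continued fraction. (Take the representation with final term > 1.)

[2; 4, 8, 6, 5, 2]

5131 = 2×2288 + 555
2288 = 4×555 + 68
555 = 8×68 + 11
68 = 6×11 + 2
11 = 5×2 + 1
2 = 2×1 + 0  (stop)
So 5131/2288 = [2; 4, 8, 6, 5, 2].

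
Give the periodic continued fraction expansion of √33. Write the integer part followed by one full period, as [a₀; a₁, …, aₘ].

[5; 1, 2, 1, 10]

a₀ = ⌊√33⌋ = 5.
With m₀=0, d₀=1 and mₖ₊₁ = dₖaₖ − mₖ, dₖ₊₁ = (n − mₖ₊₁²)/dₖ, aₖ₊₁ = ⌊(a₀+mₖ₊₁)/dₖ₊₁⌋:
  k=1: m=5, d=8, a=1
  k=2: m=3, d=3, a=2
  k=3: m=3, d=8, a=1
  k=4: m=5, d=1, a=10
d=1 and a=2a₀=10 at k=4, so the next step gives (m, d) = (5, 8) again — its k=1 value — and the period has length 4.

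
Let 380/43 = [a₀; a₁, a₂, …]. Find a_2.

5

380 = 8·43 + 36   →  a_0 = 8
43 = 1·36 + 7   →  a_1 = 1
36 = 5·7 + 1   →  a_2 = 5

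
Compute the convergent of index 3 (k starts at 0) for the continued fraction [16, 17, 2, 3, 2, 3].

Using pₖ = aₖpₖ₋₁ + pₖ₋₂, qₖ = aₖqₖ₋₁ + qₖ₋₂ (with p₋₁=1, p₋₂=0, q₋₁=0, q₋₂=1):
  k=0: a=16, p=16, q=1
  k=1: a=17, p=273, q=17
  k=2: a=2, p=562, q=35
  k=3: a=3, p=1959, q=122

1959/122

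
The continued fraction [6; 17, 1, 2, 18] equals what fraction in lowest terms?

5887/972

Fold from the inside: start with 18/1.
  2 + 1/18 = 37/18
  1 + 18/37 = 55/37
  17 + 37/55 = 972/55
  6 + 55/972 = 5887/972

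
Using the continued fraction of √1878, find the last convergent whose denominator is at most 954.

√1878 = [43; 2, 1, 42, 1, 2, 86, …] (period length 6).
Convergents:
  p_0/q_0 = 43/1
  p_1/q_1 = 87/2
  p_2/q_2 = 130/3
  p_3/q_3 = 5547/128
  p_4/q_4 = 5677/131
  p_5/q_5 = 16901/390
  p_6/q_6 = 1459163/33671
q_5 = 390 ≤ 954 < 33671 = q_6, so the answer is 16901/390.

16901/390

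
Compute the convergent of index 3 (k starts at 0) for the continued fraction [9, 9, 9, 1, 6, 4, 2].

Using pₖ = aₖpₖ₋₁ + pₖ₋₂, qₖ = aₖqₖ₋₁ + qₖ₋₂ (with p₋₁=1, p₋₂=0, q₋₁=0, q₋₂=1):
  k=0: a=9, p=9, q=1
  k=1: a=9, p=82, q=9
  k=2: a=9, p=747, q=82
  k=3: a=1, p=829, q=91

829/91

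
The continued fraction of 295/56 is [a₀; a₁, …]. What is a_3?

295 = 5·56 + 15   →  a_0 = 5
56 = 3·15 + 11   →  a_1 = 3
15 = 1·11 + 4   →  a_2 = 1
11 = 2·4 + 3   →  a_3 = 2

2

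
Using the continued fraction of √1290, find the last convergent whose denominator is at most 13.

431/12

√1290 = [35; 1, 10, 1, 70, …] (period length 4).
Convergents:
  p_0/q_0 = 35/1
  p_1/q_1 = 36/1
  p_2/q_2 = 395/11
  p_3/q_3 = 431/12
  p_4/q_4 = 30565/851
q_3 = 12 ≤ 13 < 851 = q_4, so the answer is 431/12.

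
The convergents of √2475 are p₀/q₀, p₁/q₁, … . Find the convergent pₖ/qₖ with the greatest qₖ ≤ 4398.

√2475 = [49; 1, 2, 1, 98, …] (period length 4).
Convergents:
  p_0/q_0 = 49/1
  p_1/q_1 = 50/1
  p_2/q_2 = 149/3
  p_3/q_3 = 199/4
  p_4/q_4 = 19651/395
  p_5/q_5 = 19850/399
  p_6/q_6 = 59351/1193
  p_7/q_7 = 79201/1592
  p_8/q_8 = 7821049/157209
q_7 = 1592 ≤ 4398 < 157209 = q_8, so the answer is 79201/1592.

79201/1592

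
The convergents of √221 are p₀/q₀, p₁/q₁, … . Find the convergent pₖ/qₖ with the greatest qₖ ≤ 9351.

49727/3345

√221 = [14; 1, 6, 2, 6, 1, 28, …] (period length 6).
Convergents:
  p_0/q_0 = 14/1
  p_1/q_1 = 15/1
  p_2/q_2 = 104/7
  p_3/q_3 = 223/15
  p_4/q_4 = 1442/97
  p_5/q_5 = 1665/112
  p_6/q_6 = 48062/3233
  p_7/q_7 = 49727/3345
  p_8/q_8 = 346424/23303
q_7 = 3345 ≤ 9351 < 23303 = q_8, so the answer is 49727/3345.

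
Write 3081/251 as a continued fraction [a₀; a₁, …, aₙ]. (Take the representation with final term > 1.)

[12; 3, 1, 1, 1, 3, 6]

3081 = 12×251 + 69
251 = 3×69 + 44
69 = 1×44 + 25
44 = 1×25 + 19
25 = 1×19 + 6
19 = 3×6 + 1
6 = 6×1 + 0  (stop)
So 3081/251 = [12; 3, 1, 1, 1, 3, 6].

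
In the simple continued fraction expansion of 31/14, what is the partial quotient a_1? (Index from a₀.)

31 = 2·14 + 3   →  a_0 = 2
14 = 4·3 + 2   →  a_1 = 4

4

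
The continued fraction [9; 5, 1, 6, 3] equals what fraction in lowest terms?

1183/129

Using pₖ = aₖpₖ₋₁ + pₖ₋₂ and qₖ = aₖqₖ₋₁ + qₖ₋₂:
  k=0: a=9, p=9, q=1
  k=1: a=5, p=46, q=5
  k=2: a=1, p=55, q=6
  k=3: a=6, p=376, q=41
  k=4: a=3, p=1183, q=129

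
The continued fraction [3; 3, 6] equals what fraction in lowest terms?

Fold from the inside: start with 6/1.
  3 + 1/6 = 19/6
  3 + 6/19 = 63/19

63/19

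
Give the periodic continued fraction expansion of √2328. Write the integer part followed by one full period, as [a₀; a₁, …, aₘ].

[48; 4, 96]

a₀ = ⌊√2328⌋ = 48.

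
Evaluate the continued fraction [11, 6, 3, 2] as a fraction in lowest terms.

Using pₖ = aₖpₖ₋₁ + pₖ₋₂ and qₖ = aₖqₖ₋₁ + qₖ₋₂:
  k=0: a=11, p=11, q=1
  k=1: a=6, p=67, q=6
  k=2: a=3, p=212, q=19
  k=3: a=2, p=491, q=44

491/44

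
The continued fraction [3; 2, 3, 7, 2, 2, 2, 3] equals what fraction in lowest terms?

7583/2210

Using pₖ = aₖpₖ₋₁ + pₖ₋₂ and qₖ = aₖqₖ₋₁ + qₖ₋₂:
  k=0: a=3, p=3, q=1
  k=1: a=2, p=7, q=2
  k=2: a=3, p=24, q=7
  k=3: a=7, p=175, q=51
  k=4: a=2, p=374, q=109
  k=5: a=2, p=923, q=269
  k=6: a=2, p=2220, q=647
  k=7: a=3, p=7583, q=2210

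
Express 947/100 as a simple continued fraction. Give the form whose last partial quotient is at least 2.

[9; 2, 7, 1, 5]

947 = 9*100 + 47
100 = 2*47 + 6
47 = 7*6 + 5
6 = 1*5 + 1
5 = 5*1 + 0  (stop)
So 947/100 = [9; 2, 7, 1, 5].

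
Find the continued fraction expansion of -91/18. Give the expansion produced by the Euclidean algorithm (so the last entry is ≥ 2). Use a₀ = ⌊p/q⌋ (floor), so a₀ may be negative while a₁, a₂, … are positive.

[-6; 1, 17]

-91 = -6×18 + 17
18 = 1×17 + 1
17 = 17×1 + 0  (stop)
So -91/18 = [-6; 1, 17].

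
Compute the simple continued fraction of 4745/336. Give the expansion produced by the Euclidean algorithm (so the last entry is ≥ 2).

4745 = 14×336 + 41
336 = 8×41 + 8
41 = 5×8 + 1
8 = 8×1 + 0  (stop)
So 4745/336 = [14; 8, 5, 8].

[14; 8, 5, 8]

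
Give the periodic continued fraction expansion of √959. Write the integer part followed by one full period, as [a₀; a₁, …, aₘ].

a₀ = ⌊√959⌋ = 30.
With m₀=0, d₀=1 and mₖ₊₁ = dₖaₖ − mₖ, dₖ₊₁ = (n − mₖ₊₁²)/dₖ, aₖ₊₁ = ⌊(a₀+mₖ₊₁)/dₖ₊₁⌋:
  k=1: m=30, d=59, a=1
  k=2: m=29, d=2, a=29
  k=3: m=29, d=59, a=1
  k=4: m=30, d=1, a=60
d=1 and a=2a₀=60 at k=4, so the next step gives (m, d) = (30, 59) again — its k=1 value — and the period has length 4.

[30; 1, 29, 1, 60]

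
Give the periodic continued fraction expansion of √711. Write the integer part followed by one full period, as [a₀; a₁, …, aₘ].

[26; 1, 1, 1, 52]

a₀ = ⌊√711⌋ = 26.
With m₀=0, d₀=1 and mₖ₊₁ = dₖaₖ − mₖ, dₖ₊₁ = (n − mₖ₊₁²)/dₖ, aₖ₊₁ = ⌊(a₀+mₖ₊₁)/dₖ₊₁⌋:
  k=1: m=26, d=35, a=1
  k=2: m=9, d=18, a=1
  k=3: m=9, d=35, a=1
  k=4: m=26, d=1, a=52
d=1 and a=2a₀=52 at k=4, so the next step gives (m, d) = (26, 35) again — its k=1 value — and the period has length 4.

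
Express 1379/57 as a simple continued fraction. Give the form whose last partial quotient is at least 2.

[24; 5, 5, 2]

1379 = 24×57 + 11
57 = 5×11 + 2
11 = 5×2 + 1
2 = 2×1 + 0  (stop)
So 1379/57 = [24; 5, 5, 2].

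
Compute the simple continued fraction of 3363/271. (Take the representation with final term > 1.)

3363 = 12*271 + 111
271 = 2*111 + 49
111 = 2*49 + 13
49 = 3*13 + 10
13 = 1*10 + 3
10 = 3*3 + 1
3 = 3*1 + 0  (stop)
So 3363/271 = [12; 2, 2, 3, 1, 3, 3].

[12; 2, 2, 3, 1, 3, 3]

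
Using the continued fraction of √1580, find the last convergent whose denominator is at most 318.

√1580 = [39; 1, 2, 1, 78, …] (period length 4).
Convergents:
  p_0/q_0 = 39/1
  p_1/q_1 = 40/1
  p_2/q_2 = 119/3
  p_3/q_3 = 159/4
  p_4/q_4 = 12521/315
  p_5/q_5 = 12680/319
q_4 = 315 ≤ 318 < 319 = q_5, so the answer is 12521/315.

12521/315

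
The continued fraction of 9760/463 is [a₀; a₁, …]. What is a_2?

1

9760 = 21·463 + 37   →  a_0 = 21
463 = 12·37 + 19   →  a_1 = 12
37 = 1·19 + 18   →  a_2 = 1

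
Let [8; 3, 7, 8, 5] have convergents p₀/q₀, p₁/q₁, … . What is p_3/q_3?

Using pₖ = aₖpₖ₋₁ + pₖ₋₂, qₖ = aₖqₖ₋₁ + qₖ₋₂ (with p₋₁=1, p₋₂=0, q₋₁=0, q₋₂=1):
  k=0: a=8, p=8, q=1
  k=1: a=3, p=25, q=3
  k=2: a=7, p=183, q=22
  k=3: a=8, p=1489, q=179

1489/179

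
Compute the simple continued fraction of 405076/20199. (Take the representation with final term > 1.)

405076 = 20×20199 + 1096
20199 = 18×1096 + 471
1096 = 2×471 + 154
471 = 3×154 + 9
154 = 17×9 + 1
9 = 9×1 + 0  (stop)
So 405076/20199 = [20; 18, 2, 3, 17, 9].

[20; 18, 2, 3, 17, 9]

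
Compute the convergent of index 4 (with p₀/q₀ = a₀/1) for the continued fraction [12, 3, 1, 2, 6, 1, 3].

Using pₖ = aₖpₖ₋₁ + pₖ₋₂, qₖ = aₖqₖ₋₁ + qₖ₋₂ (with p₋₁=1, p₋₂=0, q₋₁=0, q₋₂=1):
  k=0: a=12, p=12, q=1
  k=1: a=3, p=37, q=3
  k=2: a=1, p=49, q=4
  k=3: a=2, p=135, q=11
  k=4: a=6, p=859, q=70

859/70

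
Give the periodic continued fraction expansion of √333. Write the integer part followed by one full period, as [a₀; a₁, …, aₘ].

[18; 4, 36]

a₀ = ⌊√333⌋ = 18.
With m₀=0, d₀=1 and mₖ₊₁ = dₖaₖ − mₖ, dₖ₊₁ = (n − mₖ₊₁²)/dₖ, aₖ₊₁ = ⌊(a₀+mₖ₊₁)/dₖ₊₁⌋:
  k=1: m=18, d=9, a=4
  k=2: m=18, d=1, a=36
d=1 and a=2a₀=36 at k=2, so the next step gives (m, d) = (18, 9) again — its k=1 value — and the period has length 2.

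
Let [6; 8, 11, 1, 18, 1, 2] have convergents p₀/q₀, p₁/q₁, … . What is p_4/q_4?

Using pₖ = aₖpₖ₋₁ + pₖ₋₂, qₖ = aₖqₖ₋₁ + qₖ₋₂ (with p₋₁=1, p₋₂=0, q₋₁=0, q₋₂=1):
  k=0: a=6, p=6, q=1
  k=1: a=8, p=49, q=8
  k=2: a=11, p=545, q=89
  k=3: a=1, p=594, q=97
  k=4: a=18, p=11237, q=1835

11237/1835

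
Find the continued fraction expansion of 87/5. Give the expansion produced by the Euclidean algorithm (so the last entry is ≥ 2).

87 = 17*5 + 2
5 = 2*2 + 1
2 = 2*1 + 0  (stop)
So 87/5 = [17; 2, 2].

[17; 2, 2]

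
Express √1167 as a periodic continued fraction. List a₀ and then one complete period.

a₀ = ⌊√1167⌋ = 34.
With m₀=0, d₀=1 and mₖ₊₁ = dₖaₖ − mₖ, dₖ₊₁ = (n − mₖ₊₁²)/dₖ, aₖ₊₁ = ⌊(a₀+mₖ₊₁)/dₖ₊₁⌋:
  k=1: m=34, d=11, a=6
  k=2: m=32, d=13, a=5
  k=3: m=33, d=6, a=11
  k=4: m=33, d=13, a=5
  k=5: m=32, d=11, a=6
  k=6: m=34, d=1, a=68
d=1 and a=2a₀=68 at k=6, so the next step gives (m, d) = (34, 11) again — its k=1 value — and the period has length 6.

[34; 6, 5, 11, 5, 6, 68]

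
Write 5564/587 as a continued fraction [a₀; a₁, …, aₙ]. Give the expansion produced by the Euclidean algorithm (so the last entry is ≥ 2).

[9; 2, 11, 4, 6]

5564 = 9·587 + 281
587 = 2·281 + 25
281 = 11·25 + 6
25 = 4·6 + 1
6 = 6·1 + 0  (stop)
So 5564/587 = [9; 2, 11, 4, 6].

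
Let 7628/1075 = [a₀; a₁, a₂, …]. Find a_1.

7628 = 7·1075 + 103   →  a_0 = 7
1075 = 10·103 + 45   →  a_1 = 10

10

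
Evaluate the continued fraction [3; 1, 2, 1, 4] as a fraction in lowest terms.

Fold from the inside: start with 4/1.
  1 + 1/4 = 5/4
  2 + 4/5 = 14/5
  1 + 5/14 = 19/14
  3 + 14/19 = 71/19

71/19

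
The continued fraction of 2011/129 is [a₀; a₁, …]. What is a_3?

2011 = 15·129 + 76   →  a_0 = 15
129 = 1·76 + 53   →  a_1 = 1
76 = 1·53 + 23   →  a_2 = 1
53 = 2·23 + 7   →  a_3 = 2

2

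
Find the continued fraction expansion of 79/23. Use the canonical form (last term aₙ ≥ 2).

[3; 2, 3, 3]

79 = 3·23 + 10
23 = 2·10 + 3
10 = 3·3 + 1
3 = 3·1 + 0  (stop)
So 79/23 = [3; 2, 3, 3].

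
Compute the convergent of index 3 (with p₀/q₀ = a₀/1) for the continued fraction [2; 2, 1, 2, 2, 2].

19/8

Using pₖ = aₖpₖ₋₁ + pₖ₋₂, qₖ = aₖqₖ₋₁ + qₖ₋₂ (with p₋₁=1, p₋₂=0, q₋₁=0, q₋₂=1):
  k=0: a=2, p=2, q=1
  k=1: a=2, p=5, q=2
  k=2: a=1, p=7, q=3
  k=3: a=2, p=19, q=8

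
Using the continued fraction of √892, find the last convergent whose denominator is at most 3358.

86941/2911

√892 = [29; 1, 6, 2, 14, 2, 6, 1, 58, …] (period length 8).
Convergents:
  p_0/q_0 = 29/1
  p_1/q_1 = 30/1
  p_2/q_2 = 209/7
  p_3/q_3 = 448/15
  p_4/q_4 = 6481/217
  p_5/q_5 = 13410/449
  p_6/q_6 = 86941/2911
  p_7/q_7 = 100351/3360
q_6 = 2911 ≤ 3358 < 3360 = q_7, so the answer is 86941/2911.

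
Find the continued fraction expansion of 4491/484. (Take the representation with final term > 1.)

[9; 3, 1, 1, 2, 2, 3, 3]

4491 = 9·484 + 135
484 = 3·135 + 79
135 = 1·79 + 56
79 = 1·56 + 23
56 = 2·23 + 10
23 = 2·10 + 3
10 = 3·3 + 1
3 = 3·1 + 0  (stop)
So 4491/484 = [9; 3, 1, 1, 2, 2, 3, 3].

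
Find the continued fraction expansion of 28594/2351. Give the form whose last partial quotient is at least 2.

[12; 6, 6, 2, 9, 3]

28594 = 12·2351 + 382
2351 = 6·382 + 59
382 = 6·59 + 28
59 = 2·28 + 3
28 = 9·3 + 1
3 = 3·1 + 0  (stop)
So 28594/2351 = [12; 6, 6, 2, 9, 3].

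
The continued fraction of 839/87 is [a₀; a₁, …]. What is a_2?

1

839 = 9·87 + 56   →  a_0 = 9
87 = 1·56 + 31   →  a_1 = 1
56 = 1·31 + 25   →  a_2 = 1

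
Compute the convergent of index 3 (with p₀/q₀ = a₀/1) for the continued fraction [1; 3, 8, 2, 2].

70/53

Using pₖ = aₖpₖ₋₁ + pₖ₋₂, qₖ = aₖqₖ₋₁ + qₖ₋₂ (with p₋₁=1, p₋₂=0, q₋₁=0, q₋₂=1):
  k=0: a=1, p=1, q=1
  k=1: a=3, p=4, q=3
  k=2: a=8, p=33, q=25
  k=3: a=2, p=70, q=53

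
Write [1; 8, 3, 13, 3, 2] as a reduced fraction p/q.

Fold from the inside: start with 2/1.
  3 + 1/2 = 7/2
  13 + 2/7 = 93/7
  3 + 7/93 = 286/93
  8 + 93/286 = 2381/286
  1 + 286/2381 = 2667/2381

2667/2381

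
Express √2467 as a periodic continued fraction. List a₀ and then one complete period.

[49; 1, 2, 49, 2, 1, 98]

a₀ = ⌊√2467⌋ = 49.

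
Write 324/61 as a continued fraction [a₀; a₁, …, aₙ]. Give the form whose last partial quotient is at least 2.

[5; 3, 4, 1, 3]

324 = 5*61 + 19
61 = 3*19 + 4
19 = 4*4 + 3
4 = 1*3 + 1
3 = 3*1 + 0  (stop)
So 324/61 = [5; 3, 4, 1, 3].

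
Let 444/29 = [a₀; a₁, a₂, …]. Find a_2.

4

444 = 15·29 + 9   →  a_0 = 15
29 = 3·9 + 2   →  a_1 = 3
9 = 4·2 + 1   →  a_2 = 4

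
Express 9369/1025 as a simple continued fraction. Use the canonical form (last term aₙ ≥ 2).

[9; 7, 8, 2, 8]

9369 = 9*1025 + 144
1025 = 7*144 + 17
144 = 8*17 + 8
17 = 2*8 + 1
8 = 8*1 + 0  (stop)
So 9369/1025 = [9; 7, 8, 2, 8].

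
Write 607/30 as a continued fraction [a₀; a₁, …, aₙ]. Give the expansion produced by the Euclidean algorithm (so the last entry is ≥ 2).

[20; 4, 3, 2]

607 = 20*30 + 7
30 = 4*7 + 2
7 = 3*2 + 1
2 = 2*1 + 0  (stop)
So 607/30 = [20; 4, 3, 2].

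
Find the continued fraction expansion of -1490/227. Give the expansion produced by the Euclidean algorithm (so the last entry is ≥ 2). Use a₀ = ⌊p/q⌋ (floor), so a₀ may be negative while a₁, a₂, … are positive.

-1490 = -7*227 + 99
227 = 2*99 + 29
99 = 3*29 + 12
29 = 2*12 + 5
12 = 2*5 + 2
5 = 2*2 + 1
2 = 2*1 + 0  (stop)
So -1490/227 = [-7; 2, 3, 2, 2, 2, 2].

[-7; 2, 3, 2, 2, 2, 2]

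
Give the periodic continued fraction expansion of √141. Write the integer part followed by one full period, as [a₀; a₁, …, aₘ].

a₀ = ⌊√141⌋ = 11.

[11; 1, 6, 1, 22]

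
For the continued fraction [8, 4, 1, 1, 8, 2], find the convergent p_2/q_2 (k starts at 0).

Using pₖ = aₖpₖ₋₁ + pₖ₋₂, qₖ = aₖqₖ₋₁ + qₖ₋₂ (with p₋₁=1, p₋₂=0, q₋₁=0, q₋₂=1):
  k=0: a=8, p=8, q=1
  k=1: a=4, p=33, q=4
  k=2: a=1, p=41, q=5

41/5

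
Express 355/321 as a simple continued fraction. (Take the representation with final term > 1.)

[1; 9, 2, 3, 1, 3]

355 = 1·321 + 34
321 = 9·34 + 15
34 = 2·15 + 4
15 = 3·4 + 3
4 = 1·3 + 1
3 = 3·1 + 0  (stop)
So 355/321 = [1; 9, 2, 3, 1, 3].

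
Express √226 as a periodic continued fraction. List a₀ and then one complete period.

[15; 30]

a₀ = ⌊√226⌋ = 15.
With m₀=0, d₀=1 and mₖ₊₁ = dₖaₖ − mₖ, dₖ₊₁ = (n − mₖ₊₁²)/dₖ, aₖ₊₁ = ⌊(a₀+mₖ₊₁)/dₖ₊₁⌋:
  k=1: m=15, d=1, a=30
d=1 and a=2a₀=30 at k=1, so the next step gives (m, d) = (15, 1) again — its k=1 value — and the period has length 1.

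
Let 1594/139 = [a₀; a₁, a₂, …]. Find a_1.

2

1594 = 11·139 + 65   →  a_0 = 11
139 = 2·65 + 9   →  a_1 = 2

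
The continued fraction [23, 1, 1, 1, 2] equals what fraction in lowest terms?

189/8

Fold from the inside: start with 2/1.
  1 + 1/2 = 3/2
  1 + 2/3 = 5/3
  1 + 3/5 = 8/5
  23 + 5/8 = 189/8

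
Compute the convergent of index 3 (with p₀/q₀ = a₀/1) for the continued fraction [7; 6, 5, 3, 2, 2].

709/99

Using pₖ = aₖpₖ₋₁ + pₖ₋₂, qₖ = aₖqₖ₋₁ + qₖ₋₂ (with p₋₁=1, p₋₂=0, q₋₁=0, q₋₂=1):
  k=0: a=7, p=7, q=1
  k=1: a=6, p=43, q=6
  k=2: a=5, p=222, q=31
  k=3: a=3, p=709, q=99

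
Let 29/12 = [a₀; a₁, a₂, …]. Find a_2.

2

29 = 2·12 + 5   →  a_0 = 2
12 = 2·5 + 2   →  a_1 = 2
5 = 2·2 + 1   →  a_2 = 2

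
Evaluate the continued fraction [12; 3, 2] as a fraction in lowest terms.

86/7

Fold from the inside: start with 2/1.
  3 + 1/2 = 7/2
  12 + 2/7 = 86/7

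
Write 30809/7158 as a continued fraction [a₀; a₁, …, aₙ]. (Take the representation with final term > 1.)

[4; 3, 3, 2, 8, 2, 5, 3]

30809 = 4*7158 + 2177
7158 = 3*2177 + 627
2177 = 3*627 + 296
627 = 2*296 + 35
296 = 8*35 + 16
35 = 2*16 + 3
16 = 5*3 + 1
3 = 3*1 + 0  (stop)
So 30809/7158 = [4; 3, 3, 2, 8, 2, 5, 3].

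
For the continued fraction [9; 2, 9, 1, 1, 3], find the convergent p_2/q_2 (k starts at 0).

180/19

Using pₖ = aₖpₖ₋₁ + pₖ₋₂, qₖ = aₖqₖ₋₁ + qₖ₋₂ (with p₋₁=1, p₋₂=0, q₋₁=0, q₋₂=1):
  k=0: a=9, p=9, q=1
  k=1: a=2, p=19, q=2
  k=2: a=9, p=180, q=19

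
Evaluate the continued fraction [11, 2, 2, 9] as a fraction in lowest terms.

536/47

Fold from the inside: start with 9/1.
  2 + 1/9 = 19/9
  2 + 9/19 = 47/19
  11 + 19/47 = 536/47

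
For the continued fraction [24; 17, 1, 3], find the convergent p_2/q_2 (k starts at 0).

Using pₖ = aₖpₖ₋₁ + pₖ₋₂, qₖ = aₖqₖ₋₁ + qₖ₋₂ (with p₋₁=1, p₋₂=0, q₋₁=0, q₋₂=1):
  k=0: a=24, p=24, q=1
  k=1: a=17, p=409, q=17
  k=2: a=1, p=433, q=18

433/18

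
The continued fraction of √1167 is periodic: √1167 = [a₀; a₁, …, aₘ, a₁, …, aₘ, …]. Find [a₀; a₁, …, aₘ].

[34; 6, 5, 11, 5, 6, 68]

a₀ = ⌊√1167⌋ = 34.
With m₀=0, d₀=1 and mₖ₊₁ = dₖaₖ − mₖ, dₖ₊₁ = (n − mₖ₊₁²)/dₖ, aₖ₊₁ = ⌊(a₀+mₖ₊₁)/dₖ₊₁⌋:
  k=1: m=34, d=11, a=6
  k=2: m=32, d=13, a=5
  k=3: m=33, d=6, a=11
  k=4: m=33, d=13, a=5
  k=5: m=32, d=11, a=6
  k=6: m=34, d=1, a=68
d=1 and a=2a₀=68 at k=6, so the next step gives (m, d) = (34, 11) again — its k=1 value — and the period has length 6.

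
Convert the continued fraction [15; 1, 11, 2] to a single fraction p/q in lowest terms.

398/25

Using pₖ = aₖpₖ₋₁ + pₖ₋₂ and qₖ = aₖqₖ₋₁ + qₖ₋₂:
  k=0: a=15, p=15, q=1
  k=1: a=1, p=16, q=1
  k=2: a=11, p=191, q=12
  k=3: a=2, p=398, q=25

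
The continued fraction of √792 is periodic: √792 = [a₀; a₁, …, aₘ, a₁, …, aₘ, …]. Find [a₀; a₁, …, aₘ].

[28; 7, 56]

a₀ = ⌊√792⌋ = 28.
With m₀=0, d₀=1 and mₖ₊₁ = dₖaₖ − mₖ, dₖ₊₁ = (n − mₖ₊₁²)/dₖ, aₖ₊₁ = ⌊(a₀+mₖ₊₁)/dₖ₊₁⌋:
  k=1: m=28, d=8, a=7
  k=2: m=28, d=1, a=56
d=1 and a=2a₀=56 at k=2, so the next step gives (m, d) = (28, 8) again — its k=1 value — and the period has length 2.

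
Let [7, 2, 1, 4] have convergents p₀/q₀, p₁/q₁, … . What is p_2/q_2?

Using pₖ = aₖpₖ₋₁ + pₖ₋₂, qₖ = aₖqₖ₋₁ + qₖ₋₂ (with p₋₁=1, p₋₂=0, q₋₁=0, q₋₂=1):
  k=0: a=7, p=7, q=1
  k=1: a=2, p=15, q=2
  k=2: a=1, p=22, q=3

22/3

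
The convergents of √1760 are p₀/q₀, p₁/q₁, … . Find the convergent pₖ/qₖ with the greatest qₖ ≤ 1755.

√1760 = [41; 1, 19, 1, 82, …] (period length 4).
Convergents:
  p_0/q_0 = 41/1
  p_1/q_1 = 42/1
  p_2/q_2 = 839/20
  p_3/q_3 = 881/21
  p_4/q_4 = 73081/1742
  p_5/q_5 = 73962/1763
q_4 = 1742 ≤ 1755 < 1763 = q_5, so the answer is 73081/1742.

73081/1742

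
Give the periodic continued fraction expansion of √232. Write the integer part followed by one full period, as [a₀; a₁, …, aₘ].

[15; 4, 3, 7, 3, 4, 30]

a₀ = ⌊√232⌋ = 15.
With m₀=0, d₀=1 and mₖ₊₁ = dₖaₖ − mₖ, dₖ₊₁ = (n − mₖ₊₁²)/dₖ, aₖ₊₁ = ⌊(a₀+mₖ₊₁)/dₖ₊₁⌋:
  k=1: m=15, d=7, a=4
  k=2: m=13, d=9, a=3
  k=3: m=14, d=4, a=7
  k=4: m=14, d=9, a=3
  k=5: m=13, d=7, a=4
  k=6: m=15, d=1, a=30
d=1 and a=2a₀=30 at k=6, so the next step gives (m, d) = (15, 7) again — its k=1 value — and the period has length 6.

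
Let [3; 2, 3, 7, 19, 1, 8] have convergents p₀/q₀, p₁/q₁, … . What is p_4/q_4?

Using pₖ = aₖpₖ₋₁ + pₖ₋₂, qₖ = aₖqₖ₋₁ + qₖ₋₂ (with p₋₁=1, p₋₂=0, q₋₁=0, q₋₂=1):
  k=0: a=3, p=3, q=1
  k=1: a=2, p=7, q=2
  k=2: a=3, p=24, q=7
  k=3: a=7, p=175, q=51
  k=4: a=19, p=3349, q=976

3349/976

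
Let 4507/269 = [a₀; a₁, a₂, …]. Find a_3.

4507 = 16·269 + 203   →  a_0 = 16
269 = 1·203 + 66   →  a_1 = 1
203 = 3·66 + 5   →  a_2 = 3
66 = 13·5 + 1   →  a_3 = 13

13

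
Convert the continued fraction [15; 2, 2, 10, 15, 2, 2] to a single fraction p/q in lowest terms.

62062/4029

Fold from the inside: start with 2/1.
  2 + 1/2 = 5/2
  15 + 2/5 = 77/5
  10 + 5/77 = 775/77
  2 + 77/775 = 1627/775
  2 + 775/1627 = 4029/1627
  15 + 1627/4029 = 62062/4029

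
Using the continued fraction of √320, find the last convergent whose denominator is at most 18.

161/9

√320 = [17; 1, 7, 1, 34, …] (period length 4).
Convergents:
  p_0/q_0 = 17/1
  p_1/q_1 = 18/1
  p_2/q_2 = 143/8
  p_3/q_3 = 161/9
  p_4/q_4 = 5617/314
q_3 = 9 ≤ 18 < 314 = q_4, so the answer is 161/9.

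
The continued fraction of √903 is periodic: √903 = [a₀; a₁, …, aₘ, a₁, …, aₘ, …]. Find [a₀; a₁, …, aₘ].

[30; 20, 60]

a₀ = ⌊√903⌋ = 30.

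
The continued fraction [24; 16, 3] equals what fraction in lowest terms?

1179/49

Using pₖ = aₖpₖ₋₁ + pₖ₋₂ and qₖ = aₖqₖ₋₁ + qₖ₋₂:
  k=0: a=24, p=24, q=1
  k=1: a=16, p=385, q=16
  k=2: a=3, p=1179, q=49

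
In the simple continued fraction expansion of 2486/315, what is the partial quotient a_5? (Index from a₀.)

3

2486 = 7·315 + 281   →  a_0 = 7
315 = 1·281 + 34   →  a_1 = 1
281 = 8·34 + 9   →  a_2 = 8
34 = 3·9 + 7   →  a_3 = 3
9 = 1·7 + 2   →  a_4 = 1
7 = 3·2 + 1   →  a_5 = 3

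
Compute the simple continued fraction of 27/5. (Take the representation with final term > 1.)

[5; 2, 2]

27 = 5×5 + 2
5 = 2×2 + 1
2 = 2×1 + 0  (stop)
So 27/5 = [5; 2, 2].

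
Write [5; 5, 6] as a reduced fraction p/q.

161/31

Using pₖ = aₖpₖ₋₁ + pₖ₋₂ and qₖ = aₖqₖ₋₁ + qₖ₋₂:
  k=0: a=5, p=5, q=1
  k=1: a=5, p=26, q=5
  k=2: a=6, p=161, q=31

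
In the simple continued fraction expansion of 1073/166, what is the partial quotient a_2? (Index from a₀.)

1073 = 6·166 + 77   →  a_0 = 6
166 = 2·77 + 12   →  a_1 = 2
77 = 6·12 + 5   →  a_2 = 6

6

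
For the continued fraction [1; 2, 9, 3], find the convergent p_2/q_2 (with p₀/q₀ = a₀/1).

28/19

Using pₖ = aₖpₖ₋₁ + pₖ₋₂, qₖ = aₖqₖ₋₁ + qₖ₋₂ (with p₋₁=1, p₋₂=0, q₋₁=0, q₋₂=1):
  k=0: a=1, p=1, q=1
  k=1: a=2, p=3, q=2
  k=2: a=9, p=28, q=19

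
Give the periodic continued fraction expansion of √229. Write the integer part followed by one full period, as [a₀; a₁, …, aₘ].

a₀ = ⌊√229⌋ = 15.
With m₀=0, d₀=1 and mₖ₊₁ = dₖaₖ − mₖ, dₖ₊₁ = (n − mₖ₊₁²)/dₖ, aₖ₊₁ = ⌊(a₀+mₖ₊₁)/dₖ₊₁⌋:
  k=1: m=15, d=4, a=7
  k=2: m=13, d=15, a=1
  k=3: m=2, d=15, a=1
  k=4: m=13, d=4, a=7
  k=5: m=15, d=1, a=30
d=1 and a=2a₀=30 at k=5, so the next step gives (m, d) = (15, 4) again — its k=1 value — and the period has length 5.

[15; 7, 1, 1, 7, 30]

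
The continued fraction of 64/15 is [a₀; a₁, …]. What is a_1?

64 = 4·15 + 4   →  a_0 = 4
15 = 3·4 + 3   →  a_1 = 3

3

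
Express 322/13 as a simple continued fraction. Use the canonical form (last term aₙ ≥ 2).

322 = 24*13 + 10
13 = 1*10 + 3
10 = 3*3 + 1
3 = 3*1 + 0  (stop)
So 322/13 = [24; 1, 3, 3].

[24; 1, 3, 3]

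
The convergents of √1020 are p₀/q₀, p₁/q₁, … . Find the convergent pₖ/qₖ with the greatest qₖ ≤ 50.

511/16

√1020 = [31; 1, 14, 1, 62, …] (period length 4).
Convergents:
  p_0/q_0 = 31/1
  p_1/q_1 = 32/1
  p_2/q_2 = 479/15
  p_3/q_3 = 511/16
  p_4/q_4 = 32161/1007
q_3 = 16 ≤ 50 < 1007 = q_4, so the answer is 511/16.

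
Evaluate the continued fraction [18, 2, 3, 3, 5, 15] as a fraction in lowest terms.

Fold from the inside: start with 15/1.
  5 + 1/15 = 76/15
  3 + 15/76 = 243/76
  3 + 76/243 = 805/243
  2 + 243/805 = 1853/805
  18 + 805/1853 = 34159/1853

34159/1853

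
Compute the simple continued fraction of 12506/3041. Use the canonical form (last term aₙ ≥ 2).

12506 = 4·3041 + 342
3041 = 8·342 + 305
342 = 1·305 + 37
305 = 8·37 + 9
37 = 4·9 + 1
9 = 9·1 + 0  (stop)
So 12506/3041 = [4; 8, 1, 8, 4, 9].

[4; 8, 1, 8, 4, 9]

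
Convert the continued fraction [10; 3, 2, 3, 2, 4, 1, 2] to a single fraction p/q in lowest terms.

8665/842

Fold from the inside: start with 2/1.
  1 + 1/2 = 3/2
  4 + 2/3 = 14/3
  2 + 3/14 = 31/14
  3 + 14/31 = 107/31
  2 + 31/107 = 245/107
  3 + 107/245 = 842/245
  10 + 245/842 = 8665/842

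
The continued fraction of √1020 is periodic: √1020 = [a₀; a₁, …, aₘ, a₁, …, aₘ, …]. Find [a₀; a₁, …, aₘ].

a₀ = ⌊√1020⌋ = 31.
With m₀=0, d₀=1 and mₖ₊₁ = dₖaₖ − mₖ, dₖ₊₁ = (n − mₖ₊₁²)/dₖ, aₖ₊₁ = ⌊(a₀+mₖ₊₁)/dₖ₊₁⌋:
  k=1: m=31, d=59, a=1
  k=2: m=28, d=4, a=14
  k=3: m=28, d=59, a=1
  k=4: m=31, d=1, a=62
d=1 and a=2a₀=62 at k=4, so the next step gives (m, d) = (31, 59) again — its k=1 value — and the period has length 4.

[31; 1, 14, 1, 62]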